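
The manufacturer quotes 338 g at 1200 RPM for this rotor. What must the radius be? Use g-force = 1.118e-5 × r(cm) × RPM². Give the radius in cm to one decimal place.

21.0 cm

338 = 1.118 × 10⁻⁵ × r × (1200)²
r = 338 / (1.118 × 10⁻⁵ × 1,440,000) = 338 / 16.0992 ≈ 20.995 cm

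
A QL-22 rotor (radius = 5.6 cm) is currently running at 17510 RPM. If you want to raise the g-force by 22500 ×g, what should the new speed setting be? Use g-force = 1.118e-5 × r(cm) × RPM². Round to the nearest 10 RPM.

Current RCF = 1.118 × 10⁻⁵ × 5.6 × (17510)² = 1.118 × 10⁻⁵ × 5.6 × 306,600,100 ≈ 19,195.6 × g
Target RCF = 19,195.6 + 22,500 = 41,695.6 × g
N² = 41,695.6 / (6.2608 × 10⁻⁵) = 665,978,789
N ≈ √665,978,789 ≈ 25,806.6

25810 RPM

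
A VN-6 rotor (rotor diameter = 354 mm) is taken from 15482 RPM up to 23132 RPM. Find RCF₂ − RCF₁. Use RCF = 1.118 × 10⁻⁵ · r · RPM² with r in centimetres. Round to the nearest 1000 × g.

r = 354 mm / 2 = 177 mm = 17.7 cm
RCF₁ = 1.118 × 10⁻⁵ × 17.7 × (15482)² = 1.118 × 10⁻⁵ × 17.7 × 239,692,324 ≈ 47,431.8 × g
RCF₂ = 1.118 × 10⁻⁵ × 17.7 × (23132)² = 1.118 × 10⁻⁵ × 17.7 × 535,089,424 ≈ 105,886.7 × g
Increase = 105,886.7 − 47,431.8 = 58,454.9

≈ 58000 x g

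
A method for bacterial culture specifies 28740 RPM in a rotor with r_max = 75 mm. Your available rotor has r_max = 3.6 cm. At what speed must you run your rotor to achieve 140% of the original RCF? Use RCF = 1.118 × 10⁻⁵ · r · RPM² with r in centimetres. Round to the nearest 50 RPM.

≈ 49100 RPM

Original rotor: r = 75 mm = 7.5 cm
RCF_original = 1.118 × 10⁻⁵ × 7.5 × (28740)² = 1.118 × 10⁻⁵ × 7.5 × 825,987,600 ≈ 69,259.1 × g
Target RCF = 1.4 × 69,259.1 ≈ 96,962.7 × g
96,962.7 = 1.118 × 10⁻⁵ × 3.6 × N²
N² = 96,962.7 / (4.0248 × 10⁻⁵) = 2,409,130,888
N ≈ √2,409,130,888 ≈ 49,082.9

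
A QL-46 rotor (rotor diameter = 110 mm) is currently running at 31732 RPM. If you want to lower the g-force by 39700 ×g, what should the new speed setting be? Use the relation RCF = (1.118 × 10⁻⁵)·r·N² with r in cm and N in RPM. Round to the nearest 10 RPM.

r = 110 mm / 2 = 55 mm = 5.5 cm
Current RCF = 1.118 × 10⁻⁵ × 5.5 × (31732)² = 1.118 × 10⁻⁵ × 5.5 × 1,006,919,824 ≈ 61,915.5 × g
Target RCF = 61,915.5 − 39,700 = 22,215.5 × g
N² = 22,215.5 / (6.149 × 10⁻⁵) = 361,286,388
N ≈ √361,286,388 ≈ 19,007.5

N₂ ≈ 19010 RPM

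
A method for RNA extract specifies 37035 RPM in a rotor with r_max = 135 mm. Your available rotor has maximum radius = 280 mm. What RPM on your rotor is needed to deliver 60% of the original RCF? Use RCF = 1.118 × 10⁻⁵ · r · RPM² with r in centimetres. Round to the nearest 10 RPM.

≈ 19920 RPM

Original rotor: r = 135 mm = 13.5 cm
RCF_original = 1.118 × 10⁻⁵ × 13.5 × (37035)² = 1.118 × 10⁻⁵ × 13.5 × 1,371,591,225 ≈ 207,014.3 × g
Target RCF = 0.6 × 207,014.3 ≈ 124,208.6 × g
Your rotor: r = 280 mm = 28.0 cm
124,208.6 = 1.118 × 10⁻⁵ × 28 × N²
N² = 124,208.6 / (31.304 × 10⁻⁵) = 396,781,881
N ≈ √396,781,881 ≈ 19,919.4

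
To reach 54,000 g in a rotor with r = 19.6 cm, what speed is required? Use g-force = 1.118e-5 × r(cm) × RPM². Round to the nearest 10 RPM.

54,000 = 1.118 × 10⁻⁵ × 19.6 × N²
N² = 54,000 / (21.9128 × 10⁻⁵) = 246,431,310
N ≈ √246,431,310 ≈ 15,698.1

≈ 15700 RPM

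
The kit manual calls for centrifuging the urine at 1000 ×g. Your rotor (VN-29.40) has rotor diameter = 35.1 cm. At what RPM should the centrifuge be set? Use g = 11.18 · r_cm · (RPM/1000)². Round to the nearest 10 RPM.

N ≈ 2260 RPM

r = 35.1 / 2 = 17.55 cm
1,000 = 11.18 × 17.55 × (N/1000)²
(N/1000)² = 1,000 / 196.209 = 5.096606
N = 1000 × √5.096606 ≈ 2,257.6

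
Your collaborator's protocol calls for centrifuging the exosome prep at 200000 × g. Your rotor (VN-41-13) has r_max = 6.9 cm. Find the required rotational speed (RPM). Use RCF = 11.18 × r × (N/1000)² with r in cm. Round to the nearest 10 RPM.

≈ 50920 RPM

RCF = 11.18 × r × (N/1000)²
200,000 = 11.18 × 6.9 × (N/1000)²
(N/1000)² = 200,000 / 77.142 = 2592.621
N = 1000 × √2592.621 ≈ 50,917.8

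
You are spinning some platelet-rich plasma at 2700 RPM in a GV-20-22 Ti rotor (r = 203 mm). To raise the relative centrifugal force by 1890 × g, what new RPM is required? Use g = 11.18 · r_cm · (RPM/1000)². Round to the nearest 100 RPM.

N₂ ≈ 4000 RPM

r = 203 mm = 20.3 cm
Current RCF = 11.18 × 20.3 × (2.7)² = 11.18 × 20.3 × 7.29 ≈ 1,654.5 × g
Target RCF = 1,654.5 + 1,890 = 3,544.5 × g
(N/1000)² = 3,544.5 / 226.954 = 15.6177
N = 1000 × √15.6177 ≈ 3,951.9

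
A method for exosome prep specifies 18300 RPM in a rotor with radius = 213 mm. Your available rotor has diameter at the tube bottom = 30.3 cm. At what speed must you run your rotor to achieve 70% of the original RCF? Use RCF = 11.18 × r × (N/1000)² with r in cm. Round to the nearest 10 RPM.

18150 RPM

Original rotor: r = 213 mm = 21.3 cm
RCF_original = 11.18 × 21.3 × (18.3)² = 11.18 × 21.3 × 334.89 ≈ 79,748.7 × g
Target RCF = 0.7 × 79,748.7 ≈ 55,824.1 × g
Your rotor: r = 30.3 / 2 = 15.15 cm
55,824.1 = 11.18 × 15.15 × (N/1000)²
(N/1000)² = 55,824.1 / 169.377 = 329.5849
N = 1000 × √329.5849 ≈ 18,154.5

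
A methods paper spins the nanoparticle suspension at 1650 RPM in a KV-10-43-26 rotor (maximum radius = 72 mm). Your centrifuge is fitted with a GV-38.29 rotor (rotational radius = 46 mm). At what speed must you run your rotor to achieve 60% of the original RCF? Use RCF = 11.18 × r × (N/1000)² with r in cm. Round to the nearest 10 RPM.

Original rotor: r = 72 mm = 7.2 cm
RCF_original = 11.18 × 7.2 × (1.65)² = 11.18 × 7.2 × 2.7225 ≈ 219.2 × g
Target RCF = 0.6 × 219.2 ≈ 131.5 × g
Your rotor: r = 46 mm = 4.6 cm
131.5 = 11.18 × 4.6 × (N/1000)²
(N/1000)² = 131.5 / 51.428 = 2.556973
N = 1000 × √2.556973 ≈ 1,599.1

≈ 1600 RPM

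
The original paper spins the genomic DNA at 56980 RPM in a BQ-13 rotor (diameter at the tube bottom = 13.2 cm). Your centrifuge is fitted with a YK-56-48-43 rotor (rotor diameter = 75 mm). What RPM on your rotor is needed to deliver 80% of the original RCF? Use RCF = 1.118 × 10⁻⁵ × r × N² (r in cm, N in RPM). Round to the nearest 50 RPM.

Original rotor: r = 13.2 / 2 = 6.6 cm
RCF_original = 1.118 × 10⁻⁵ × 6.6 × (56980)² = 1.118 × 10⁻⁵ × 6.6 × 3,246,720,400 ≈ 239,569 × g
Target RCF = 0.8 × 239,569 ≈ 191,655.2 × g
Your rotor: r = 75 mm / 2 = 37.5 mm = 3.75 cm
191,655.2 = 1.118 × 10⁻⁵ × 3.75 × N²
N² = 191,655.2 / (4.1925 × 10⁻⁵) = 4,571,382,230
N ≈ √4,571,382,230 ≈ 67,612.0

≈ 67600 RPM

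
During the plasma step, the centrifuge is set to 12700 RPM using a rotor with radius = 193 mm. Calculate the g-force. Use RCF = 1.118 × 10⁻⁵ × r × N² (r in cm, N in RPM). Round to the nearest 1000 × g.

35000 g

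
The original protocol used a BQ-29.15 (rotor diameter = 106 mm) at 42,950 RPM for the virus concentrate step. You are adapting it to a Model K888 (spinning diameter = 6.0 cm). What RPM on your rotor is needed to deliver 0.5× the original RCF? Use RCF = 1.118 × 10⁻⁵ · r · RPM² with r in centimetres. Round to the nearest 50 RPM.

40350 RPM

Original rotor: r = 106 mm / 2 = 53 mm = 5.3 cm
RCF = 1.118 × 10⁻⁵ × r × N²
RCF_original = 1.118 × 10⁻⁵ × 5.3 × (42950)² = 1.118 × 10⁻⁵ × 5.3 × 1,844,702,500 ≈ 109,306 × g
Target RCF = 0.5 × 109,306 ≈ 54,653 × g
Your rotor: r = 6.0 / 2 = 3 cm
54,653 = 1.118 × 10⁻⁵ × 3 × N²
N² = 54,653 / (3.354 × 10⁻⁵) = 1,629,487,179
N ≈ √1,629,487,179 ≈ 40,366.9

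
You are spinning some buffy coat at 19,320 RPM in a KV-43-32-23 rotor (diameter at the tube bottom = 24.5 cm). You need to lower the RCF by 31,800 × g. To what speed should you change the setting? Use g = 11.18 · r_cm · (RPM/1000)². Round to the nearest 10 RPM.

r = 24.5 / 2 = 12.25 cm
Current RCF = 11.18 × 12.25 × (19.32)² = 11.18 × 12.25 × 373.2624 ≈ 51,120.2 × g
Target RCF = 51,120.2 − 31,800 = 19,320.2 × g
(N/1000)² = 19,320.2 / 136.955 = 141.0697
N = 1000 × √141.0697 ≈ 11,877.3

11880 RPM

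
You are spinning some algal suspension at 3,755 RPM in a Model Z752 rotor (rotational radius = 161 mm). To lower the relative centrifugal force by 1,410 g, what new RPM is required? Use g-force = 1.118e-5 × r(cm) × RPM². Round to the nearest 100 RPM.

2500 RPM

r = 161 mm = 16.1 cm
Current RCF = 1.118 × 10⁻⁵ × 16.1 × (3755)² = 1.118 × 10⁻⁵ × 16.1 × 14,100,025 ≈ 2,538 × g
Target RCF = 2,538 − 1,410 = 1,128 × g
N² = 1,128 / (17.9998 × 10⁻⁵) = 6,266,736
N ≈ √6,266,736 ≈ 2,503.3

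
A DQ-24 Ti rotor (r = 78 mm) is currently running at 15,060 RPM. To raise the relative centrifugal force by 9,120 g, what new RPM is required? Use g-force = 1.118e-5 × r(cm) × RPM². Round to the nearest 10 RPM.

r = 78 mm = 7.8 cm
Current RCF = 1.118 × 10⁻⁵ × 7.8 × (15060)² = 1.118 × 10⁻⁵ × 7.8 × 226,803,600 ≈ 19,778.2 × g
Target RCF = 19,778.2 + 9,120 = 28,898.2 × g
N² = 28,898.2 / (8.7204 × 10⁻⁵) = 331,386,175
N ≈ √331,386,175 ≈ 18,204.0

N₂ ≈ 18200 RPM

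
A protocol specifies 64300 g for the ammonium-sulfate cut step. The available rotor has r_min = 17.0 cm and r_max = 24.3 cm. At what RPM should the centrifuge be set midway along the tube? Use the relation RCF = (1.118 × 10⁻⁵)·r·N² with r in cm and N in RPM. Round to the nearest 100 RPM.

≈ 16700 RPM

r_avg = (17.0 + 24.3) / 2 = 20.65 cm
RCF = 1.118 × 10⁻⁵ × r × N²
64,300 = 1.118 × 10⁻⁵ × 20.65 × N²
N² = 64,300 / (23.0867 × 10⁻⁵) = 278,515,336
N ≈ √278,515,336 ≈ 16,688.8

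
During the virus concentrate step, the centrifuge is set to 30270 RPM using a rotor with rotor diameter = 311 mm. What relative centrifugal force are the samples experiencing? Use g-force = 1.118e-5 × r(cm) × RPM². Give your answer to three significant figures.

≈ 159000 ×g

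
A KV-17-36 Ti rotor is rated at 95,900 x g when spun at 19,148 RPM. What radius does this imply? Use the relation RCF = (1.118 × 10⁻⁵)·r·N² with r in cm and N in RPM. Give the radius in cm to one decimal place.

RCF = 1.118 × 10⁻⁵ × r × N²
95900 = 1.118 × 10⁻⁵ × r × (19148)²
r = 95900 / (1.118 × 10⁻⁵ × 366,645,904) = 95900 / 4099.101 ≈ 23.395 cm

23.4 cm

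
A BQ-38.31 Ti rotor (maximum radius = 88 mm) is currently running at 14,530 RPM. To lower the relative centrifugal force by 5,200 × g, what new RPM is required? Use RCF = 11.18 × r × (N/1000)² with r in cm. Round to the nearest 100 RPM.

r = 88 mm = 8.8 cm
Current RCF = 11.18 × 8.8 × (14.53)² = 11.18 × 8.8 × 211.1209 ≈ 20,770.9 × g
Target RCF = 20,770.9 − 5,200 = 15,570.9 × g
(N/1000)² = 15,570.9 / 98.384 = 158.2666
N = 1000 × √158.2666 ≈ 12,580.4

≈ 12600 RPM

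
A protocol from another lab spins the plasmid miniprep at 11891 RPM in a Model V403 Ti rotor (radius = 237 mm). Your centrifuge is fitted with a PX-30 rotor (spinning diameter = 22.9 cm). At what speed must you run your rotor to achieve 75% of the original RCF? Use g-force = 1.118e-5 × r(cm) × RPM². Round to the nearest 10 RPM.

Original rotor: r = 237 mm = 23.7 cm
RCF = 1.118 × 10⁻⁵ × r × N²
RCF_original = 1.118 × 10⁻⁵ × 23.7 × (11891)² = 1.118 × 10⁻⁵ × 23.7 × 141,395,881 ≈ 37,465.1 × g
Target RCF = 0.75 × 37,465.1 ≈ 28,098.8 × g
Your rotor: r = 22.9 / 2 = 11.45 cm
28,098.8 = 1.118 × 10⁻⁵ × 11.45 × N²
N² = 28,098.8 / (12.8011 × 10⁻⁵) = 219,503,011
N ≈ √219,503,011 ≈ 14,815.6

14820 RPM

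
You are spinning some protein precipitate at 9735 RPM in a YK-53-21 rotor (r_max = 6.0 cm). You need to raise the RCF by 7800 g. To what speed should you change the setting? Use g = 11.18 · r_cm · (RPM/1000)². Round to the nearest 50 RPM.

14550 RPM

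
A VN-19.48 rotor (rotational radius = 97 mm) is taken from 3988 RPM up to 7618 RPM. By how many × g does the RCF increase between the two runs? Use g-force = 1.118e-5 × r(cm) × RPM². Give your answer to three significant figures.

r = 97 mm = 9.7 cm
RCF₁ = 1.118 × 10⁻⁵ × 9.7 × (3988)² = 1.118 × 10⁻⁵ × 9.7 × 15,904,144 ≈ 1,724.7 × g
RCF₂ = 1.118 × 10⁻⁵ × 9.7 × (7618)² = 1.118 × 10⁻⁵ × 9.7 × 58,033,924 ≈ 6,293.5 × g
Increase = 6,293.5 − 1,724.7 = 4,568.8

4570 × g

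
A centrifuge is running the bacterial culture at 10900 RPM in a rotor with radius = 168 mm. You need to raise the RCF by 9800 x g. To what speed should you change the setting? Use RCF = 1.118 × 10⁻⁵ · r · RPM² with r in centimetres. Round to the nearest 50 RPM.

N₂ ≈ 13100 RPM

r = 168 mm = 16.8 cm
Current RCF = 1.118 × 10⁻⁵ × 16.8 × (10900)² = 1.118 × 10⁻⁵ × 16.8 × 118,810,000 ≈ 22,315.4 × g
Target RCF = 22,315.4 + 9,800 = 32,115.4 × g
N² = 32,115.4 / (18.7824 × 10⁻⁵) = 170,986,668
N ≈ √170,986,668 ≈ 13,076.2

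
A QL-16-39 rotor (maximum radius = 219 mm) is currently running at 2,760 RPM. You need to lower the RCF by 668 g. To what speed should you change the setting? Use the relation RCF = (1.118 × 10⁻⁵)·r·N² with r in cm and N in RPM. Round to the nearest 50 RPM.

≈ 2200 RPM

r = 219 mm = 21.9 cm
Current RCF = 1.118 × 10⁻⁵ × 21.9 × (2760)² = 1.118 × 10⁻⁵ × 21.9 × 7,617,600 ≈ 1,865.1 × g
Target RCF = 1,865.1 − 668 = 1,197.1 × g
N² = 1,197.1 / (24.4842 × 10⁻⁵) = 4,889,276
N ≈ √4,889,276 ≈ 2,211.2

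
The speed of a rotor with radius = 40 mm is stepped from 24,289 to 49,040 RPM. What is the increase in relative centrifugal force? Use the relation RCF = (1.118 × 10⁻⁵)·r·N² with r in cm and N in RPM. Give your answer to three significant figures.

≈ 81200 x g

r = 40 mm = 4.0 cm
RCF₁ = 1.118 × 10⁻⁵ × 4 × (24289)² = 1.118 × 10⁻⁵ × 4 × 589,955,521 ≈ 26,382.8 × g
RCF₂ = 1.118 × 10⁻⁵ × 4 × (49040)² = 1.118 × 10⁻⁵ × 4 × 2,404,921,600 ≈ 107,548.1 × g
Increase = 107,548.1 − 26,382.8 = 81,165.3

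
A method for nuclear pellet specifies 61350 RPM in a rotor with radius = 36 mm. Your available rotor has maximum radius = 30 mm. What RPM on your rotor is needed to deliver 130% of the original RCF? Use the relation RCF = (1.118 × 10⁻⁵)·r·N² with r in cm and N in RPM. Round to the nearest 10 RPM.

76630 RPM

Original rotor: r = 36 mm = 3.6 cm
RCF_original = 1.118 × 10⁻⁵ × 3.6 × (61350)² = 1.118 × 10⁻⁵ × 3.6 × 3,763,822,500 ≈ 151,486.3 × g
Target RCF = 1.3 × 151,486.3 ≈ 196,932.2 × g
Your rotor: r = 30 mm = 3.0 cm
196,932.2 = 1.118 × 10⁻⁵ × 3 × N²
N² = 196,932.2 / (3.354 × 10⁻⁵) = 5,871,562,314
N ≈ √5,871,562,314 ≈ 76,626.1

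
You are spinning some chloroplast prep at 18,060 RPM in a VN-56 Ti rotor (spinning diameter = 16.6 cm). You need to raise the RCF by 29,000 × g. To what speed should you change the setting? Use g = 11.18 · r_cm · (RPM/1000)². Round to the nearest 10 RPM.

25270 RPM

r = 16.6 / 2 = 8.3 cm
Current RCF = 11.18 × 8.3 × (18.06)² = 11.18 × 8.3 × 326.1636 ≈ 30,266 × g
Target RCF = 30,266 + 29,000 = 59,266 × g
(N/1000)² = 59,266 / 92.794 = 638.6835
N = 1000 × √638.6835 ≈ 25,272.2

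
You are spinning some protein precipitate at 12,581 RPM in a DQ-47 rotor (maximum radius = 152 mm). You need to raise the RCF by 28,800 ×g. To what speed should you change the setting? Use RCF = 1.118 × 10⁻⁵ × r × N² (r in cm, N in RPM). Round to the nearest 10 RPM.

r = 152 mm = 15.2 cm
Current RCF = 1.118 × 10⁻⁵ × 15.2 × (12581)² = 1.118 × 10⁻⁵ × 15.2 × 158,281,561 ≈ 26,897.7 × g
Target RCF = 26,897.7 + 28,800 = 55,697.7 × g
N² = 55,697.7 / (16.9936 × 10⁻⁵) = 327,756,920
N ≈ √327,756,920 ≈ 18,104.1

N₂ ≈ 18100 RPM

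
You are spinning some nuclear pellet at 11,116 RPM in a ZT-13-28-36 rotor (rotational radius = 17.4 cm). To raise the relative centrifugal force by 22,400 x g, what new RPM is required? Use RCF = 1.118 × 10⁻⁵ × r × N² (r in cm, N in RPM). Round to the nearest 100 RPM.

≈ 15500 RPM

Current RCF = 1.118 × 10⁻⁵ × 17.4 × (11116)² = 1.118 × 10⁻⁵ × 17.4 × 123,565,456 ≈ 24,037.4 × g
Target RCF = 24,037.4 + 22,400 = 46,437.4 × g
N² = 46,437.4 / (19.4532 × 10⁻⁵) = 238,713,425
N ≈ √238,713,425 ≈ 15,450.4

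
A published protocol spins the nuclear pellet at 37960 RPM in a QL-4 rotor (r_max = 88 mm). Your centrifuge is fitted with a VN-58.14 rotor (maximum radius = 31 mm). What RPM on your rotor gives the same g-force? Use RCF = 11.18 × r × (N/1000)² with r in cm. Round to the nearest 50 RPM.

Original rotor: r = 88 mm = 8.8 cm
RCF_original = 11.18 × 8.8 × (37.96)² = 11.18 × 8.8 × 1,440.9616 ≈ 141,767.6 × g
Your rotor: r = 31 mm = 3.1 cm
141,767.6 = 11.18 × 3.1 × (N/1000)²
(N/1000)² = 141,767.6 / 34.658 = 4090.473
N = 1000 × √4090.473 ≈ 63,956.8

≈ 63950 RPM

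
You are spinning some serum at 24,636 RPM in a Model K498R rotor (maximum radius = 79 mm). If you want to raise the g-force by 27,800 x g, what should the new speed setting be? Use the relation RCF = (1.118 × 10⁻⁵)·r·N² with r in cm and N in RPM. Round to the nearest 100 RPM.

30400 RPM

r = 79 mm = 7.9 cm
Current RCF = 1.118 × 10⁻⁵ × 7.9 × (24636)² = 1.118 × 10⁻⁵ × 7.9 × 606,932,496 ≈ 53,605.5 × g
Target RCF = 53,605.5 + 27,800 = 81,405.5 × g
N² = 81,405.5 / (8.8322 × 10⁻⁵) = 921,689,953
N ≈ √921,689,953 ≈ 30,359.3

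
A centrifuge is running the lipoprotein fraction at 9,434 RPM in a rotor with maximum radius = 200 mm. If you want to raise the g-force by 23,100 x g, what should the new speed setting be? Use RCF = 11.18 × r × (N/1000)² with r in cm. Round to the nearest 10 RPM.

N₂ ≈ 13870 RPM

r = 200 mm = 20.0 cm
Current RCF = 11.18 × 20 × (9.434)² = 11.18 × 20 × 89.000356 ≈ 19,900.5 × g
Target RCF = 19,900.5 + 23,100 = 43,000.5 × g
(N/1000)² = 43,000.5 / 223.6 = 192.3099
N = 1000 × √192.3099 ≈ 13,867.6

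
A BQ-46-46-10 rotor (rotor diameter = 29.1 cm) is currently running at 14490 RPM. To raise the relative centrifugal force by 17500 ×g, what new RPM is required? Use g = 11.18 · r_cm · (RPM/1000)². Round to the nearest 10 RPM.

≈ 17820 RPM

r = 29.1 / 2 = 14.55 cm
Current RCF = 11.18 × 14.55 × (14.49)² = 11.18 × 14.55 × 209.9601 ≈ 34,154 × g
Target RCF = 34,154 + 17,500 = 51,654 × g
(N/1000)² = 51,654 / 162.669 = 317.5405
N = 1000 × √317.5405 ≈ 17,819.7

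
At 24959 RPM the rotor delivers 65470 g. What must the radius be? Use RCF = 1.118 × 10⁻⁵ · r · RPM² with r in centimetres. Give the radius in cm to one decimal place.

r ≈ 9.4 cm

65470 = 1.118 × 10⁻⁵ × r × (24959)²
r = 65470 / (1.118 × 10⁻⁵ × 622,951,681) = 65470 / 6964.6 ≈ 9.400 cm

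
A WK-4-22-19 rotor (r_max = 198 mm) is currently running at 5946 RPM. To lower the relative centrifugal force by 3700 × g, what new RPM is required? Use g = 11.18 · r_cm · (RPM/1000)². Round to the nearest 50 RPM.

N₂ ≈ 4300 RPM

r = 198 mm = 19.8 cm
Current RCF = 11.18 × 19.8 × (5.946)² = 11.18 × 19.8 × 35.354916 ≈ 7,826.3 × g
Target RCF = 7,826.3 − 3,700 = 4,126.3 × g
(N/1000)² = 4,126.3 / 221.364 = 18.64034
N = 1000 × √18.64034 ≈ 4,317.4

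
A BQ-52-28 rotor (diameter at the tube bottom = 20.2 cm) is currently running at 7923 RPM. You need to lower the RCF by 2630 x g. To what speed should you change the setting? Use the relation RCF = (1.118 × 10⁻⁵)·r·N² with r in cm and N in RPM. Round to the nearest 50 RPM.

≈ 6300 RPM

r = 20.2 / 2 = 10.1 cm
Current RCF = 1.118 × 10⁻⁵ × 10.1 × (7923)² = 1.118 × 10⁻⁵ × 10.1 × 62,773,929 ≈ 7,088.3 × g
Target RCF = 7,088.3 − 2,630 = 4,458.3 × g
N² = 4,458.3 / (11.2918 × 10⁻⁵) = 39,482,633
N ≈ √39,482,633 ≈ 6,283.5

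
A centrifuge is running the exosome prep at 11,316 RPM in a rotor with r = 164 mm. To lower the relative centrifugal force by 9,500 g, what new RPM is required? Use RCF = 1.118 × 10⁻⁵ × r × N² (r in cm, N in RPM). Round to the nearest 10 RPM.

r = 164 mm = 16.4 cm
Current RCF = 1.118 × 10⁻⁵ × 16.4 × (11316)² = 1.118 × 10⁻⁵ × 16.4 × 128,051,856 ≈ 23,478.6 × g
Target RCF = 23,478.6 − 9,500 = 13,978.6 × g
N² = 13,978.6 / (18.3352 × 10⁻⁵) = 76,239,147
N ≈ √76,239,147 ≈ 8,731.5

≈ 8730 RPM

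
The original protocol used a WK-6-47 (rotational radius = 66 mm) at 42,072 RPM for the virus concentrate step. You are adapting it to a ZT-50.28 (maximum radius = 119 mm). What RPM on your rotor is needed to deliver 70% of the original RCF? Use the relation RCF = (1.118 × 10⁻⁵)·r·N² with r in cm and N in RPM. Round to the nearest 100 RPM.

≈ 26200 RPM

Original rotor: r = 66 mm = 6.6 cm
RCF_original = 1.118 × 10⁻⁵ × 6.6 × (42072)² = 1.118 × 10⁻⁵ × 6.6 × 1,770,053,184 ≈ 130,608.7 × g
Target RCF = 0.7 × 130,608.7 ≈ 91,426.1 × g
Your rotor: r = 119 mm = 11.9 cm
91,426.1 = 1.118 × 10⁻⁵ × 11.9 × N²
N² = 91,426.1 / (13.3042 × 10⁻⁵) = 687,197,276
N ≈ √687,197,276 ≈ 26,214.4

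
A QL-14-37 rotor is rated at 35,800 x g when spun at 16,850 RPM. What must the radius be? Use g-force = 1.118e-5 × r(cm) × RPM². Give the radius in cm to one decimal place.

RCF = 1.118 × 10⁻⁵ × r × N²
35800 = 1.118 × 10⁻⁵ × r × (16850)²
r = 35800 / (1.118 × 10⁻⁵ × 283,922,500) = 35800 / 3174.254 ≈ 11.278 cm

11.3 cm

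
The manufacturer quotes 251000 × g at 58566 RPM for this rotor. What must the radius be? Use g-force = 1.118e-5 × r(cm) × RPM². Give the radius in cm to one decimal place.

≈ 6.5 cm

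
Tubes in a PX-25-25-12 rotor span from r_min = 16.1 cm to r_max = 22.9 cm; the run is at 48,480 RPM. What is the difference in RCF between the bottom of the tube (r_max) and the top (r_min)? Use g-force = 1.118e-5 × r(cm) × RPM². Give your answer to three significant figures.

ΔRCF ≈ 179000 × g

ΔRCF = 1.118 × 10⁻⁵ × (r_max − r_min) × N² = 1.118 × 10⁻⁵ × 6.8 × 2,350,310,400 ≈ 178,680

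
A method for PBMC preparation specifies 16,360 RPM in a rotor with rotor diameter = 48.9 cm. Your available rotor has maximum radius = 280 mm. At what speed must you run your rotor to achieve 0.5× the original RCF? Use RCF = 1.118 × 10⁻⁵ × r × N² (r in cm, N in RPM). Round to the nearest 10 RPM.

10810 RPM

Original rotor: r = 48.9 / 2 = 24.45 cm
RCF_original = 1.118 × 10⁻⁵ × 24.45 × (16360)² = 1.118 × 10⁻⁵ × 24.45 × 267,649,600 ≈ 73,162.3 × g
Target RCF = 0.5 × 73,162.3 ≈ 36,581.2 × g
Your rotor: r = 280 mm = 28.0 cm
36,581.2 = 1.118 × 10⁻⁵ × 28 × N²
N² = 36,581.2 / (31.304 × 10⁻⁵) = 116,857,910
N ≈ √116,857,910 ≈ 10,810.1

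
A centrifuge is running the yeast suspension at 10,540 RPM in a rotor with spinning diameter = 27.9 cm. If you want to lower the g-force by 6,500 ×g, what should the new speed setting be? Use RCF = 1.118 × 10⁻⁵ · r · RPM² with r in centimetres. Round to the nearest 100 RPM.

r = 27.9 / 2 = 13.95 cm
Current RCF = 1.118 × 10⁻⁵ × 13.95 × (10540)² = 1.118 × 10⁻⁵ × 13.95 × 111,091,600 ≈ 17,326 × g
Target RCF = 17,326 − 6,500 = 10,826 × g
N² = 10,826 / (15.5961 × 10⁻⁵) = 69,414,790
N ≈ √69,414,790 ≈ 8,331.6

N₂ ≈ 8300 RPM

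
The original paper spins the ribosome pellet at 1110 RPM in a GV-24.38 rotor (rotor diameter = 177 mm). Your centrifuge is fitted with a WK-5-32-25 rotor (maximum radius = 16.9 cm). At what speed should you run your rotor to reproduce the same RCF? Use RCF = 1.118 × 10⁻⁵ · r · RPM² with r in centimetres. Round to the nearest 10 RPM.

≈ 800 RPM

Original rotor: r = 177 mm / 2 = 88.5 mm = 8.85 cm
RCF_original = 1.118 × 10⁻⁵ × 8.85 × (1110)² = 1.118 × 10⁻⁵ × 8.85 × 1,232,100 ≈ 121.9 × g
121.9 = 1.118 × 10⁻⁵ × 16.9 × N²
N² = 121.9 / (18.8942 × 10⁻⁵) = 645,172
N ≈ √645,172 ≈ 803.2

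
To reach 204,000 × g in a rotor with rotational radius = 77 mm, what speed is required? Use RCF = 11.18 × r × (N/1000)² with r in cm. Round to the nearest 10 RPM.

r = 77 mm = 7.7 cm
RCF = 11.18 × r × (N/1000)²
204,000 = 11.18 × 7.7 × (N/1000)²
(N/1000)² = 204,000 / 86.086 = 2369.723
N = 1000 × √2369.723 ≈ 48,679.8

48680 RPM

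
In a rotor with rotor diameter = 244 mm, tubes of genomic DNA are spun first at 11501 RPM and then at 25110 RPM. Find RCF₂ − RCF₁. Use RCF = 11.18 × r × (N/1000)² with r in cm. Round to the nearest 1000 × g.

≈ 68000 x g

r = 244 mm / 2 = 122 mm = 12.2 cm
RCF₁ = 11.18 × 12.2 × (11.501)² = 11.18 × 12.2 × 132.273001 ≈ 18,041.5 × g
RCF₂ = 11.18 × 12.2 × (25.11)² = 11.18 × 12.2 × 630.5121 ≈ 85,999.3 × g
Increase = 85,999.3 − 18,041.5 = 67,957.8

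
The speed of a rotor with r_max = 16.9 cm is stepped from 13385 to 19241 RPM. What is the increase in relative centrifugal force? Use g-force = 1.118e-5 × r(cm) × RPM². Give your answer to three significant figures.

RCF₁ = 1.118 × 10⁻⁵ × 16.9 × (13385)² = 1.118 × 10⁻⁵ × 16.9 × 179,158,225 ≈ 33,850.5 × g
RCF₂ = 1.118 × 10⁻⁵ × 16.9 × (19241)² = 1.118 × 10⁻⁵ × 16.9 × 370,216,081 ≈ 69,949.4 × g
Increase = 69,949.4 − 33,850.5 = 36,098.9

36100 g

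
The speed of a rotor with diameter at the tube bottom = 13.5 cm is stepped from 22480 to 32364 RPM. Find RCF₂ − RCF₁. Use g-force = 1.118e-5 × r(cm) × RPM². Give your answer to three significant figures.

r = 13.5 / 2 = 6.75 cm
RCF₁ = 1.118 × 10⁻⁵ × 6.75 × (22480)² = 1.118 × 10⁻⁵ × 6.75 × 505,350,400 ≈ 38,136.3 × g
RCF₂ = 1.118 × 10⁻⁵ × 6.75 × (32364)² = 1.118 × 10⁻⁵ × 6.75 × 1,047,428,496 ≈ 79,044.2 × g
Increase = 79,044.2 − 38,136.3 = 40,907.9

≈ 40900 x g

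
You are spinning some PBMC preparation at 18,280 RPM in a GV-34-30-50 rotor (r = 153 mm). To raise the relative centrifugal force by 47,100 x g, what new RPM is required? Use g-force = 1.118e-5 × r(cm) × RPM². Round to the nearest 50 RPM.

r = 153 mm = 15.3 cm
Current RCF = 1.118 × 10⁻⁵ × 15.3 × (18280)² = 1.118 × 10⁻⁵ × 15.3 × 334,158,400 ≈ 57,159.1 × g
Target RCF = 57,159.1 + 47,100 = 104,259.1 × g
N² = 104,259.1 / (17.1054 × 10⁻⁵) = 609,509,862
N ≈ √609,509,862 ≈ 24,688.3

≈ 24700 RPM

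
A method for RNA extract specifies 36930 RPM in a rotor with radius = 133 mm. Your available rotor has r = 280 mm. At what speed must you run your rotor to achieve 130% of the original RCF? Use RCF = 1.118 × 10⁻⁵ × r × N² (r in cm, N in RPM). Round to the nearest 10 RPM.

Original rotor: r = 133 mm = 13.3 cm
RCF = 1.118 × 10⁻⁵ × r × N²
RCF_original = 1.118 × 10⁻⁵ × 13.3 × (36930)² = 1.118 × 10⁻⁵ × 13.3 × 1,363,824,900 ≈ 202,792.6 × g
Target RCF = 1.3 × 202,792.6 ≈ 263,630.4 × g
Your rotor: r = 280 mm = 28.0 cm
263,630.4 = 1.118 × 10⁻⁵ × 28 × N²
N² = 263,630.4 / (31.304 × 10⁻⁵) = 842,162,024
N ≈ √842,162,024 ≈ 29,020.0

≈ 29020 RPM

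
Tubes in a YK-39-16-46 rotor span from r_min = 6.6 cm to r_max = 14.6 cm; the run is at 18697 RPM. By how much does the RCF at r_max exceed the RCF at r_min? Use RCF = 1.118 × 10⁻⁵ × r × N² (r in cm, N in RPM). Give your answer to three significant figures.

31300 ×g

RCF_max = 1.118 × 10⁻⁵ × 14.6 × (18697)² = 1.118 × 10⁻⁵ × 14.6 × 349,577,809 ≈ 57,060.9 × g
RCF_min = 1.118 × 10⁻⁵ × 6.6 × (18697)² = 1.118 × 10⁻⁵ × 6.6 × 349,577,809 ≈ 25,794.6 × g
ΔRCF = 57,060.9 − 25,794.6 = 31,266.3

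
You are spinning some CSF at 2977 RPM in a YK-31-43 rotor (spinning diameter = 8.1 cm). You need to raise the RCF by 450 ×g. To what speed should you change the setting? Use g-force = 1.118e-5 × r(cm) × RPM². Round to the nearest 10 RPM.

r = 8.1 / 2 = 4.05 cm
Current RCF = 1.118 × 10⁻⁵ × 4.05 × (2977)² = 1.118 × 10⁻⁵ × 4.05 × 8,862,529 ≈ 401.3 × g
Target RCF = 401.3 + 450 = 851.3 × g
N² = 851.3 / (4.5279 × 10⁻⁵) = 18,801,210
N ≈ √18,801,210 ≈ 4,336.0

4340 RPM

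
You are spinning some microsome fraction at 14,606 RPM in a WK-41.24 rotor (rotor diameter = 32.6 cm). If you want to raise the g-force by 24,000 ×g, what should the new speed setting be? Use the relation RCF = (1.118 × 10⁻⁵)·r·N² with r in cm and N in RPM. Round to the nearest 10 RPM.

r = 32.6 / 2 = 16.3 cm
Current RCF = 1.118 × 10⁻⁵ × 16.3 × (14606)² = 1.118 × 10⁻⁵ × 16.3 × 213,335,236 ≈ 38,876.9 × g
Target RCF = 38,876.9 + 24,000 = 62,876.9 × g
N² = 62,876.9 / (18.2234 × 10⁻⁵) = 345,033,858
N ≈ √345,033,858 ≈ 18,575.1

N₂ ≈ 18580 RPM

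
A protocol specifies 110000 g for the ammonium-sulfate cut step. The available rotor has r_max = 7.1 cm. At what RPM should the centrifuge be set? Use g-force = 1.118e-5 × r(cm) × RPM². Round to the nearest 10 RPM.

110,000 = 1.118 × 10⁻⁵ × 7.1 × N²
N² = 110,000 / (7.9378 × 10⁻⁵) = 1,385,774,396
N ≈ √1,385,774,396 ≈ 37,226.0

37230 RPM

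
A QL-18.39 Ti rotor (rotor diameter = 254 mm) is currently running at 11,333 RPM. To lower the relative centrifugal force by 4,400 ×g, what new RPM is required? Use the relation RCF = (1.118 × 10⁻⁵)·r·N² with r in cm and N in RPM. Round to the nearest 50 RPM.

9850 RPM

r = 254 mm / 2 = 127 mm = 12.7 cm
Current RCF = 1.118 × 10⁻⁵ × 12.7 × (11333)² = 1.118 × 10⁻⁵ × 12.7 × 128,436,889 ≈ 18,236.2 × g
Target RCF = 18,236.2 − 4,400 = 13,836.2 × g
N² = 13,836.2 / (14.1986 × 10⁻⁵) = 97,447,636
N ≈ √97,447,636 ≈ 9,871.6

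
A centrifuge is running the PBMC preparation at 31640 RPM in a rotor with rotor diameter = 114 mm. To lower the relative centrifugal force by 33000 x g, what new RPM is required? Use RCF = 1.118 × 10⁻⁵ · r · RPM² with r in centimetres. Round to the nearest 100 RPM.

r = 114 mm / 2 = 57 mm = 5.7 cm
Current RCF = 1.118 × 10⁻⁵ × 5.7 × (31640)² = 1.118 × 10⁻⁵ × 5.7 × 1,001,089,600 ≈ 63,795.4 × g
Target RCF = 63,795.4 − 33,000 = 30,795.4 × g
N² = 30,795.4 / (6.3726 × 10⁻⁵) = 483,247,026
N ≈ √483,247,026 ≈ 21,982.9

≈ 22000 RPM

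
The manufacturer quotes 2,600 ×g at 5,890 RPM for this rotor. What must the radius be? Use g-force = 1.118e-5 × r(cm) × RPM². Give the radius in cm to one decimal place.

2600 = 1.118 × 10⁻⁵ × r × (5890)²
r = 2600 / (1.118 × 10⁻⁵ × 34,692,100) = 2600 / 387.8577 ≈ 6.703 cm

≈ 6.7 cm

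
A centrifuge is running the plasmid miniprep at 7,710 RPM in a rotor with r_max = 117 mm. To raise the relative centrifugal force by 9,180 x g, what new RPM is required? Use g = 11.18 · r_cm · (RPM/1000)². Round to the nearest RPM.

r = 117 mm = 11.7 cm
Current RCF = 11.18 × 11.7 × (7.71)² = 11.18 × 11.7 × 59.4441 ≈ 7,775.6 × g
Target RCF = 7,775.6 + 9,180 = 16,955.6 × g
(N/1000)² = 16,955.6 / 130.806 = 129.624
N = 1000 × √129.624 ≈ 11,385.3

11385 RPM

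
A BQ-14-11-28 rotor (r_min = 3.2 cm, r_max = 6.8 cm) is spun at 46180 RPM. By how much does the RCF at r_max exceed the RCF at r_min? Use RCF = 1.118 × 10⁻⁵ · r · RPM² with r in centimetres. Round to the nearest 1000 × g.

86000 ×g

RCF_max = 1.118 × 10⁻⁵ × 6.8 × (46180)² = 1.118 × 10⁻⁵ × 6.8 × 2,132,592,400 ≈ 162,128.2 × g
RCF_min = 1.118 × 10⁻⁵ × 3.2 × (46180)² = 1.118 × 10⁻⁵ × 3.2 × 2,132,592,400 ≈ 76,295.6 × g
ΔRCF = 162,128.2 − 76,295.6 = 85,832.6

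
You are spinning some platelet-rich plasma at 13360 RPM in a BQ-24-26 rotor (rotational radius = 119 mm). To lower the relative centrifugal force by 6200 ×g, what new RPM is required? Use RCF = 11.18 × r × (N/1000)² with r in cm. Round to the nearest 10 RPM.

≈ 11480 RPM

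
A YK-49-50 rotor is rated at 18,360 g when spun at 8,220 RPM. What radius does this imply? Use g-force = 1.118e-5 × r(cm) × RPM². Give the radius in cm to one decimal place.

24.3 cm

18360 = 1.118 × 10⁻⁵ × r × (8220)²
r = 18360 / (1.118 × 10⁻⁵ × 67,568,400) = 18360 / 755.4147 ≈ 24.305 cm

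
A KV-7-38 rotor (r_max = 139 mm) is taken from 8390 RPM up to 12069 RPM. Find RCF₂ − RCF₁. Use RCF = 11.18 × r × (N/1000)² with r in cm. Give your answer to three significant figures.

r = 139 mm = 13.9 cm
RCF₁ = 11.18 × 13.9 × (8.39)² = 11.18 × 13.9 × 70.3921 ≈ 10,939.1 × g
RCF₂ = 11.18 × 13.9 × (12.069)² = 11.18 × 13.9 × 145.660761 ≈ 22,636 × g
Increase = 22,636 − 10,939.1 = 11,696.9

11700 x g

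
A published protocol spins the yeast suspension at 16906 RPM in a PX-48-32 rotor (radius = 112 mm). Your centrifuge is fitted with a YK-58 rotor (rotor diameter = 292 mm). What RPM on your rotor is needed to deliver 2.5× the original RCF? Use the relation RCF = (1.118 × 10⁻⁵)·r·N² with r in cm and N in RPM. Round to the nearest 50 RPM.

≈ 23400 RPM

Original rotor: r = 112 mm = 11.2 cm
RCF_original = 1.118 × 10⁻⁵ × 11.2 × (16906)² = 1.118 × 10⁻⁵ × 11.2 × 285,812,836 ≈ 35,788.3 × g
Target RCF = 2.5 × 35,788.3 ≈ 89,470.8 × g
Your rotor: r = 292 mm / 2 = 146 mm = 14.6 cm
89,470.8 = 1.118 × 10⁻⁵ × 14.6 × N²
N² = 89,470.8 / (16.3228 × 10⁻⁵) = 548,133,899
N ≈ √548,133,899 ≈ 23,412.3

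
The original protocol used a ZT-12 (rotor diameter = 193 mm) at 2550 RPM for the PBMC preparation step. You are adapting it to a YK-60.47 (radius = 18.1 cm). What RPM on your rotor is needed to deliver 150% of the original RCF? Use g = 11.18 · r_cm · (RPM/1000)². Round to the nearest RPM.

2280 RPM

Original rotor: r = 193 mm / 2 = 96.5 mm = 9.65 cm
RCF_original = 11.18 × 9.65 × (2.55)² = 11.18 × 9.65 × 6.5025 ≈ 701.5 × g
Target RCF = 1.5 × 701.5 ≈ 1,052.2 × g
1,052.2 = 11.18 × 18.1 × (N/1000)²
(N/1000)² = 1,052.2 / 202.358 = 5.199696
N = 1000 × √5.199696 ≈ 2,280.3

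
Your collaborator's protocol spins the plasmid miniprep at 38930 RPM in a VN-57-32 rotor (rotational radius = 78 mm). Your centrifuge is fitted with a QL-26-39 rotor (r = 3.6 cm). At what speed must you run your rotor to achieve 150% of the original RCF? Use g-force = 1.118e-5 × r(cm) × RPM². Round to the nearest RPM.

≈ 70182 RPM

Original rotor: r = 78 mm = 7.8 cm
RCF_original = 1.118 × 10⁻⁵ × 7.8 × (38930)² = 1.118 × 10⁻⁵ × 7.8 × 1,515,544,900 ≈ 132,161.6 × g
Target RCF = 1.5 × 132,161.6 ≈ 198,242.4 × g
198,242.4 = 1.118 × 10⁻⁵ × 3.6 × N²
N² = 198,242.4 / (4.0248 × 10⁻⁵) = 4,925,521,765
N ≈ √4,925,521,765 ≈ 70,182.1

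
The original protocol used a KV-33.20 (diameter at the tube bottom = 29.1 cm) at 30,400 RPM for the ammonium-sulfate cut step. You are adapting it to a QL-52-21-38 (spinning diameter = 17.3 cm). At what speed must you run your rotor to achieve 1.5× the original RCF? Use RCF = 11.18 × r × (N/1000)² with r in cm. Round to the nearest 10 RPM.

≈ 48290 RPM

Original rotor: r = 29.1 / 2 = 14.55 cm
RCF_original = 11.18 × 14.55 × (30.4)² = 11.18 × 14.55 × 924.16 ≈ 150,332.2 × g
Target RCF = 1.5 × 150,332.2 ≈ 225,498.3 × g
Your rotor: r = 17.3 / 2 = 8.65 cm
225,498.3 = 11.18 × 8.65 × (N/1000)²
(N/1000)² = 225,498.3 / 96.707 = 2331.768
N = 1000 × √2331.768 ≈ 48,288.4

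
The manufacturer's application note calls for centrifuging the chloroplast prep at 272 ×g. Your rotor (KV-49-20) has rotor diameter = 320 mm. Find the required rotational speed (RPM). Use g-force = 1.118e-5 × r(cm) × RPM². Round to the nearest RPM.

N ≈ 1233 RPM

r = 320 mm / 2 = 160 mm = 16 cm
RCF = 1.118 × 10⁻⁵ × r × N²
272 = 1.118 × 10⁻⁵ × 16 × N²
N² = 272 / (17.888 × 10⁻⁵) = 1,520,572
N ≈ √1,520,572 ≈ 1,233.1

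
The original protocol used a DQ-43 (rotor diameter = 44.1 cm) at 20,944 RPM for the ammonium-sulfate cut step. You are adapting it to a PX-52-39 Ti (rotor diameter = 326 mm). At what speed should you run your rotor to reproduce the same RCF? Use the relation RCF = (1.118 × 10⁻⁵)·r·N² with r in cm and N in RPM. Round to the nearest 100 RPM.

≈ 24400 RPM

Original rotor: r = 44.1 / 2 = 22.05 cm
RCF = 1.118 × 10⁻⁵ × r × N²
RCF_original = 1.118 × 10⁻⁵ × 22.05 × (20944)² = 1.118 × 10⁻⁵ × 22.05 × 438,651,136 ≈ 108,135.8 × g
Your rotor: r = 326 mm / 2 = 163 mm = 16.3 cm
108,135.8 = 1.118 × 10⁻⁵ × 16.3 × N²
N² = 108,135.8 / (18.2234 × 10⁻⁵) = 593,389,817
N ≈ √593,389,817 ≈ 24,359.6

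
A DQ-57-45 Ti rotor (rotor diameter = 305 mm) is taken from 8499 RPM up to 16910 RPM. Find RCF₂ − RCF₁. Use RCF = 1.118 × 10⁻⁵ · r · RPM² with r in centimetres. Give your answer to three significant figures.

36400 g

r = 305 mm / 2 = 152.5 mm = 15.25 cm
RCF₁ = 1.118 × 10⁻⁵ × 15.25 × (8499)² = 1.118 × 10⁻⁵ × 15.25 × 72,233,001 ≈ 12,315.4 × g
RCF₂ = 1.118 × 10⁻⁵ × 15.25 × (16910)² = 1.118 × 10⁻⁵ × 15.25 × 285,948,100 ≈ 48,752.7 × g
Increase = 48,752.7 − 12,315.4 = 36,437.3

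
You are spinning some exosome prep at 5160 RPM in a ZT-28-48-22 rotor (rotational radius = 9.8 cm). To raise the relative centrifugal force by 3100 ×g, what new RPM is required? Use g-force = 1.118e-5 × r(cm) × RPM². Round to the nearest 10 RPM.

Current RCF = 1.118 × 10⁻⁵ × 9.8 × (5160)² = 1.118 × 10⁻⁵ × 9.8 × 26,625,600 ≈ 2,917.2 × g
Target RCF = 2,917.2 + 3,100 = 6,017.2 × g
N² = 6,017.2 / (10.9564 × 10⁻⁵) = 54,919,499
N ≈ √54,919,499 ≈ 7,410.8

7410 RPM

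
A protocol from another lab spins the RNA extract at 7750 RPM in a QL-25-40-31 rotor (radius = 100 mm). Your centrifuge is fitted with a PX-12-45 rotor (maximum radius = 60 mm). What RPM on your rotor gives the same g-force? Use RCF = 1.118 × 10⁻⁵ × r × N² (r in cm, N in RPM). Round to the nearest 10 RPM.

≈ 10010 RPM

Original rotor: r = 100 mm = 10.0 cm
RCF = 1.118 × 10⁻⁵ × r × N²
RCF_original = 1.118 × 10⁻⁵ × 10 × (7750)² = 1.118 × 10⁻⁵ × 10 × 60,062,500 ≈ 6,715 × g
Your rotor: r = 60 mm = 6.0 cm
6,715 = 1.118 × 10⁻⁵ × 6 × N²
N² = 6,715 / (6.708 × 10⁻⁵) = 100,104,353
N ≈ √100,104,353 ≈ 10,005.2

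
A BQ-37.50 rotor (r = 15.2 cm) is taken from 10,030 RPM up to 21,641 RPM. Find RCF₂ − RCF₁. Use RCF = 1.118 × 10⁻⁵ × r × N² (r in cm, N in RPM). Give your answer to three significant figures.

≈ 62500 x g

RCF₁ = 1.118 × 10⁻⁵ × 15.2 × (10030)² = 1.118 × 10⁻⁵ × 15.2 × 100,600,900 ≈ 17,095.7 × g
RCF₂ = 1.118 × 10⁻⁵ × 15.2 × (21641)² = 1.118 × 10⁻⁵ × 15.2 × 468,332,881 ≈ 79,586.6 × g
Increase = 79,586.6 − 17,095.7 = 62,490.9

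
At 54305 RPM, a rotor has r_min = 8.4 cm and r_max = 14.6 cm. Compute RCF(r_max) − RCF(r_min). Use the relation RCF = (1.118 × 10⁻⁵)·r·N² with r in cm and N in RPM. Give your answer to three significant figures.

ΔRCF ≈ 204000 × g

RCF_max = 1.118 × 10⁻⁵ × 14.6 × (54305)² = 1.118 × 10⁻⁵ × 14.6 × 2,949,033,025 ≈ 481,364.8 × g
RCF_min = 1.118 × 10⁻⁵ × 8.4 × (54305)² = 1.118 × 10⁻⁵ × 8.4 × 2,949,033,025 ≈ 276,949.6 × g
ΔRCF = 481,364.8 − 276,949.6 = 204,415.2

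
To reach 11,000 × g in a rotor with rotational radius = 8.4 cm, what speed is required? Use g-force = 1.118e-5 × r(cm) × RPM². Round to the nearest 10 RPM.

N ≈ 10820 RPM

11,000 = 1.118 × 10⁻⁵ × 8.4 × N²
N² = 11,000 / (9.3912 × 10⁻⁵) = 117,130,931
N ≈ √117,130,931 ≈ 10,822.7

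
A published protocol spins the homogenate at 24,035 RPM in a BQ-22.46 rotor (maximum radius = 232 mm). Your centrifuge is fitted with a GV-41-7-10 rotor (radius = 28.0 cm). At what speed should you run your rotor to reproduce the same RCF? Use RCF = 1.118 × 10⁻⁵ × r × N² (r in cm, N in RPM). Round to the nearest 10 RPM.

21880 RPM

Original rotor: r = 232 mm = 23.2 cm
RCF_original = 1.118 × 10⁻⁵ × 23.2 × (24035)² = 1.118 × 10⁻⁵ × 23.2 × 577,681,225 ≈ 149,836.6 × g
149,836.6 = 1.118 × 10⁻⁵ × 28 × N²
N² = 149,836.6 / (31.304 × 10⁻⁵) = 478,650,013
N ≈ √478,650,013 ≈ 21,878.1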